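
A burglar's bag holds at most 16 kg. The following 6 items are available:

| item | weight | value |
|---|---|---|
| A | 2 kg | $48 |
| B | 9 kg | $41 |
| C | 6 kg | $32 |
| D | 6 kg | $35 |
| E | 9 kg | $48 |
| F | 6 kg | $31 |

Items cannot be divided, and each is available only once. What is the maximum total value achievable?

Check high-value combinations within 16 kg:
- A+C+D: weight 2+6+6=14, value 48+32+35=115
- A+D+F: weight 2+6+6=14, value 48+35+31=114
- A+C+F: weight 2+6+6=14, value 48+32+31=111
- A+E: weight 2+9=11, value 48+48=96
- A+B: weight 2+9=11, value 48+41=89
Best: $115.

$115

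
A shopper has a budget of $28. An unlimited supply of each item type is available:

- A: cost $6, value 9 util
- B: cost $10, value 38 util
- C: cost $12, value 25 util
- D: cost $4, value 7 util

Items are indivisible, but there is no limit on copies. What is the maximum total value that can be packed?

90 util

Best value-per-unit is B at 38/10; filling with it alone gives 2×38 = 76.
Optimal mix: 2×B + 2×D → cost 28, value 90.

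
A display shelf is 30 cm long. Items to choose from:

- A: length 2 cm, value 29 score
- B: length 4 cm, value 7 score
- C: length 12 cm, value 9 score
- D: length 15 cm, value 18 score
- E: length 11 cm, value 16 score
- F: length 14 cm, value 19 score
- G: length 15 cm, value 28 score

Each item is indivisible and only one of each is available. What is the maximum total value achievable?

73 score

This is a 0/1 knapsack; check combinations near the capacity.
- A+E+G: length 2+11+15=28, value 29+16+28=73
- A+C+G: length 2+12+15=29, value 29+9+28=66
- A+B+G: length 2+4+15=21, value 29+7+28=64
- A+E+F: length 2+11+14=27, value 29+16+19=64
- A+D+E: length 2+15+11=28, value 29+18+16=63
Best: 73 score.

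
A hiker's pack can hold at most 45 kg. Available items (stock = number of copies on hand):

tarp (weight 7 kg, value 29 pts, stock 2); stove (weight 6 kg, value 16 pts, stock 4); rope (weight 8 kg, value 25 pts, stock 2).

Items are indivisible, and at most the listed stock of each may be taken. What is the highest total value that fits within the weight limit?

140 pts

Top feasible selections:
- 2×tarp + 2×stove + 2×rope: weight 42, value 140
- 2×tarp + 3×stove + 1×rope: weight 40, value 131
- 1×tarp + 3×stove + 2×rope: weight 41, value 127
- 2×tarp + 1×stove + 2×rope: weight 36, value 124
Best: 140 pts.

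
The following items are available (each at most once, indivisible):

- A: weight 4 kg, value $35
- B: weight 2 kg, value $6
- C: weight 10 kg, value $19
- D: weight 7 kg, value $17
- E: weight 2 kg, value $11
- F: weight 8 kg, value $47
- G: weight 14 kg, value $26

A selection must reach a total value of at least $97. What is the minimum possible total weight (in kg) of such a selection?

Subsets with value ≥ 97, sorted by total weight:
- A+B+E+F: weight 16, value 99
- A+D+F: weight 19, value 99
- A+D+E+F: weight 21, value 110
- A+B+D+F: weight 21, value 105
Minimum weight: 16 kg.

16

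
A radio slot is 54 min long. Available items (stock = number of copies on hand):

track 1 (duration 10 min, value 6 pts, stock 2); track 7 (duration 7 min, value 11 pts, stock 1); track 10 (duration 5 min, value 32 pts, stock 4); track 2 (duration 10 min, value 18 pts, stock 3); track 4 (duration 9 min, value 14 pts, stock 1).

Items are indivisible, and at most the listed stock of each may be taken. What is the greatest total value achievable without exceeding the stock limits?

Top feasible selections:
- 4×track 10 + 3×track 2: duration 50, value 182
- 4×track 10 + 2×track 2 + 1×track 4: duration 49, value 178
- 1×track 7 + 4×track 10 + 2×track 2: duration 47, value 175
Best: 182 pts.

182 pts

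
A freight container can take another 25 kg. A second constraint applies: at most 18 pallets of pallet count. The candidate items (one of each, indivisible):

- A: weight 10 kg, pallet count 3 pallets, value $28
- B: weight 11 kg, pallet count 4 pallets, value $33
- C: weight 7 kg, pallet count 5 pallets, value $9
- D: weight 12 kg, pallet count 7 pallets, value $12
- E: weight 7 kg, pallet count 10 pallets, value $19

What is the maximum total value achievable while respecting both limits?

Feasible sets respecting both limits:
- A+B: weight 21, pallet count 7, value 61
- A+C+E: weight 24, pallet count 18, value 56
- B+E: weight 18, pallet count 14, value 52
- A+E: weight 17, pallet count 13, value 47
Best: $61.

$61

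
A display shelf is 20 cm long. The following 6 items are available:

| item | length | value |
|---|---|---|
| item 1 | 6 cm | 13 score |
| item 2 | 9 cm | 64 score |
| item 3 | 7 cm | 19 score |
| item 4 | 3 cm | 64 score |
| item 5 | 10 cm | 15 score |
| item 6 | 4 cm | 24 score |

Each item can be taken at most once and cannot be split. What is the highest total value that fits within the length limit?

152 score

Check high-value combinations within 20 cm:
- item 2+item 4+item 6: length 9+3+4=16, value 64+64+24=152
- item 2+item 3+item 4: length 9+7+3=19, value 64+19+64=147
- item 1+item 2+item 4: length 6+9+3=18, value 13+64+64=141
- item 2+item 4: length 9+3=12, value 64+64=128
- item 1+item 3+item 4+item 6: length 6+7+3+4=20, value 13+19+64+24=120
Best: 152 score.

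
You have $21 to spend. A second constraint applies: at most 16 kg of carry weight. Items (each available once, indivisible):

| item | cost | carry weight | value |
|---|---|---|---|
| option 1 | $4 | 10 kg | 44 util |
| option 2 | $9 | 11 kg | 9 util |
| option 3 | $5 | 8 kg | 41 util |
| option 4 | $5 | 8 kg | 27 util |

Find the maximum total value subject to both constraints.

Feasible sets respecting both limits:
- option 3+option 4: cost 10, carry weight 16, value 68
- option 1: cost 4, carry weight 10, value 44
- option 3: cost 5, carry weight 8, value 41
- option 4: cost 5, carry weight 8, value 27
Best: 68 util.

68 util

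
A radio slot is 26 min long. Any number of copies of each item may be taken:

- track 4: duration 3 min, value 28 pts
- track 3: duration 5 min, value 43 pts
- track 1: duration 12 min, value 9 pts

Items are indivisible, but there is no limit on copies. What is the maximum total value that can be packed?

Best value-per-unit is track 4 at 28/3; filling with it alone gives 8×28 = 224.
Optimal mix: 7×track 4 + 1×track 3 → duration 26, value 239.

239 pts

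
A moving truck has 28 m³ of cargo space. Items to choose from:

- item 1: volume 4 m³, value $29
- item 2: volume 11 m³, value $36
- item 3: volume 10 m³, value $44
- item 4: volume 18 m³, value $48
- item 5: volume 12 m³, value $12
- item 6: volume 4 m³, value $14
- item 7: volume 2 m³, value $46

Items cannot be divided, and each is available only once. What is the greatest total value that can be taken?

Check high-value combinations within 28 m³:
- item 1+item 2+item 3+item 7: volume 4+11+10+2=27, value 29+36+44+46=155
- item 2+item 3+item 6+item 7: volume 11+10+4+2=27, value 36+44+14+46=140
- item 1+item 4+item 6+item 7: volume 4+18+4+2=28, value 29+48+14+46=137
Best: $155.

$155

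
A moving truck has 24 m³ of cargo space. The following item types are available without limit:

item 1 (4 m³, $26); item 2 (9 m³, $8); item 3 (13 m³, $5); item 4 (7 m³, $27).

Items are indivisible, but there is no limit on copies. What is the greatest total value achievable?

Best value-per-unit is item 1 at 26/4, and filling with it alone uses volume 6×4=24. No mix of the others beats 6×26 = 156.

$156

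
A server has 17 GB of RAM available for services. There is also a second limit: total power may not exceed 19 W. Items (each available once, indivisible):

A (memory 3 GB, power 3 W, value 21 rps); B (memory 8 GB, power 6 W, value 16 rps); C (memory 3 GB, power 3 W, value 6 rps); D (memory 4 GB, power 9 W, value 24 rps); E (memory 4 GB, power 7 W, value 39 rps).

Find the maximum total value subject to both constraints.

Feasible sets respecting both limits:
- A+D+E: memory 11, power 19, value 84
- A+B+E: memory 15, power 16, value 76
- C+D+E: memory 11, power 19, value 69
Best: 84 rps.

84 rps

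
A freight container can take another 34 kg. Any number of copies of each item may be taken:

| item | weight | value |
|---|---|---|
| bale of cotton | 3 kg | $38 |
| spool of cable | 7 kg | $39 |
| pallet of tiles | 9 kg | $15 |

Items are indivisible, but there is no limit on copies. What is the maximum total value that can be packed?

$418

Best value-per-unit is bale of cotton at 38/3, and filling with it alone uses weight 11×3=33. No mix of the others beats 11×38 = 418.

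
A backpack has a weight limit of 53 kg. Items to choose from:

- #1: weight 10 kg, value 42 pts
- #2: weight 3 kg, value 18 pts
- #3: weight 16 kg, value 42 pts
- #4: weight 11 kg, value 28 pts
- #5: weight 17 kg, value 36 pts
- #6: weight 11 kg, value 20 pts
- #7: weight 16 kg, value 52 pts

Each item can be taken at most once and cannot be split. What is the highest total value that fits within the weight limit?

Check high-value combinations within 53 kg:
- #1+#3+#4+#7: weight 10+16+11+16=53, value 42+42+28+52=164
- #1+#2+#4+#6+#7: weight 10+3+11+11+16=51, value 42+18+28+20+52=160
- #1+#3+#6+#7: weight 10+16+11+16=53, value 42+42+20+52=156
Best: 164 pts.

164 pts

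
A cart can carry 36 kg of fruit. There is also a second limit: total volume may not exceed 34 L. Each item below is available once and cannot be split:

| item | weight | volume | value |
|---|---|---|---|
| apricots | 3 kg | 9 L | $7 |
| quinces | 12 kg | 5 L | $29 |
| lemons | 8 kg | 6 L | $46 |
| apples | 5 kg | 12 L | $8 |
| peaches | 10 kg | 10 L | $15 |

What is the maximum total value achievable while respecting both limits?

Feasible sets respecting both limits:
- quinces+lemons+apples+peaches: weight 35, volume 33, value 98
- apricots+quinces+lemons+peaches: weight 33, volume 30, value 97
- apricots+quinces+lemons+apples: weight 28, volume 32, value 90
- quinces+lemons+peaches: weight 30, volume 21, value 90
Best: $98.

$98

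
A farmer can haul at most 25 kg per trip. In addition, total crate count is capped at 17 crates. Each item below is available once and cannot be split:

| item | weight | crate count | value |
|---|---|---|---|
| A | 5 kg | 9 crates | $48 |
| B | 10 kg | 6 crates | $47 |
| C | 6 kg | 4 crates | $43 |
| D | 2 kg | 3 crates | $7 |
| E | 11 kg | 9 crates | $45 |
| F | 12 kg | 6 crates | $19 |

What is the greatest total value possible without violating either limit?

$98

Feasible sets respecting both limits:
- A+C+D: weight 13, crate count 16, value 98
- B+C+D: weight 18, crate count 13, value 97
- A+B: weight 15, crate count 15, value 95
Best: $98.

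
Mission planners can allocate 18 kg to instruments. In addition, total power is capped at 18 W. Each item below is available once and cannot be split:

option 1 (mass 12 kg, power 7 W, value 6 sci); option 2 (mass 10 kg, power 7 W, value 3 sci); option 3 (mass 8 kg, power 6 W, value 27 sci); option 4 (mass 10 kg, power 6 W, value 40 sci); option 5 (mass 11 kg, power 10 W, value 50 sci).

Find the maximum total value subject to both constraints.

Feasible sets respecting both limits:
- option 3+option 4: mass 18, power 12, value 67
- option 5: mass 11, power 10, value 50
- option 4: mass 10, power 6, value 40
Best: 67 sci.

67 sci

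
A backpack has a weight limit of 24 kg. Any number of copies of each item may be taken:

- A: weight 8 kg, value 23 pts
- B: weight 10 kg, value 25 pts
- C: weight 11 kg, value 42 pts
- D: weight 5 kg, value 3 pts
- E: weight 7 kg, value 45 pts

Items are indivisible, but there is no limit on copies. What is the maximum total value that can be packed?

Best value-per-unit is E at 45/7, and filling with it alone uses weight 3×7=21. No mix of the others beats 3×45 = 135.

135 pts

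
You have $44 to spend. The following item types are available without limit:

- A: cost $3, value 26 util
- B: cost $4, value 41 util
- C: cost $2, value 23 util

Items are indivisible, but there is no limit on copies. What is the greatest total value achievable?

Best value-per-unit is C at 23/2, and filling with it alone uses cost 22×2=44. No mix of the others beats 22×23 = 506.

506 util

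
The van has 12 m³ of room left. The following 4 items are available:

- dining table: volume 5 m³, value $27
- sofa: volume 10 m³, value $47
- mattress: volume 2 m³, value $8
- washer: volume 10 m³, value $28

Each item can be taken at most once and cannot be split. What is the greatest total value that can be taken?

$55

Check high-value combinations within 12 m³:
- sofa+mattress: volume 10+2=12, value 47+8=55
- sofa: volume 10, value 47
- mattress+washer: volume 2+10=12, value 8+28=36
Best: $55.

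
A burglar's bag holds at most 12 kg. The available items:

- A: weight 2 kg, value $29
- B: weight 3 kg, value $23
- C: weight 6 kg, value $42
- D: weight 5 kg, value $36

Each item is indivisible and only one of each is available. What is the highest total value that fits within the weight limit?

$94

Check high-value combinations within 12 kg:
- A+B+C: weight 2+3+6=11, value 29+23+42=94
- A+B+D: weight 2+3+5=10, value 29+23+36=88
- C+D: weight 6+5=11, value 42+36=78
Best: $94.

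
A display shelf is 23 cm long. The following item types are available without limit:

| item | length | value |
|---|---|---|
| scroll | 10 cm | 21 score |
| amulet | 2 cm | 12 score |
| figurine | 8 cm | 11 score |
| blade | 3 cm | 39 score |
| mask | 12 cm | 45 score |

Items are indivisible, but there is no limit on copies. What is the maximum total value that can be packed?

Best value-per-unit is blade at 39/3; filling with it alone gives 7×39 = 273.
Optimal mix: 1×amulet + 7×blade → length 23, value 285.

285 score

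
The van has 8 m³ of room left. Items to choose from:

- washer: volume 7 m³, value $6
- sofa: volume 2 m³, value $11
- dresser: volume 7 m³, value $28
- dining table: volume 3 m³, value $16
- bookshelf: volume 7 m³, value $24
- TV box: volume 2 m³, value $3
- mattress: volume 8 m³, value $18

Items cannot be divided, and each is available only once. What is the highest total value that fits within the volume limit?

Check high-value combinations within 8 m³:
- sofa+dining table+TV box: volume 2+3+2=7, value 11+16+3=30
- dresser: volume 7, value 28
- sofa+dining table: volume 2+3=5, value 11+16=27
Best: $30.

$30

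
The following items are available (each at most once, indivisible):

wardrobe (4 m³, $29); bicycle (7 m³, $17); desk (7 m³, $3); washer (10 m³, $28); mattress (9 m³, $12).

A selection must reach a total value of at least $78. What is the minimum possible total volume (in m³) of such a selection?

Subsets with value ≥ 78, sorted by total volume:
- wardrobe+bicycle+washer+mattress: volume 30, value 86
- wardrobe+bicycle+desk+washer+mattress: volume 37, value 89
Minimum volume: 30 m³.

30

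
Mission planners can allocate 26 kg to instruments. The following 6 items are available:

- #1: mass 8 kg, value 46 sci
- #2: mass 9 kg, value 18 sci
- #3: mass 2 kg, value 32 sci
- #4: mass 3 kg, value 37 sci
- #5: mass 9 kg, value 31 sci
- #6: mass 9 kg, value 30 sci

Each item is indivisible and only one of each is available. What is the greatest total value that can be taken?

Check high-value combinations within 26 kg:
- #1+#3+#4+#5: mass 8+2+3+9=22, value 46+32+37+31=146
- #1+#3+#4+#6: mass 8+2+3+9=22, value 46+32+37+30=145
- #1+#2+#3+#4: mass 8+9+2+3=22, value 46+18+32+37=133
- #3+#4+#5+#6: mass 2+3+9+9=23, value 32+37+31+30=130
Best: 146 sci.

146 sci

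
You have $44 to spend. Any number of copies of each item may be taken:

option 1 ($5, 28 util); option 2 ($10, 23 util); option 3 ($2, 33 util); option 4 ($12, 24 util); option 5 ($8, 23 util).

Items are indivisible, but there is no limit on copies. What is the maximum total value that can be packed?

Best value-per-unit is option 3 at 33/2, and filling with it alone uses cost 22×2=44. No mix of the others beats 22×33 = 726.

726 util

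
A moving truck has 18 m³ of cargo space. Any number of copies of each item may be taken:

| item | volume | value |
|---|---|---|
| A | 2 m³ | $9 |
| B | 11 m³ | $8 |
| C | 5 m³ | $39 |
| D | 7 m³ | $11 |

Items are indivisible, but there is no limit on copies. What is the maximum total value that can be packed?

$126

Best value-per-unit is C at 39/5; filling with it alone gives 3×39 = 117.
Optimal mix: 1×A + 3×C → volume 17, value 126.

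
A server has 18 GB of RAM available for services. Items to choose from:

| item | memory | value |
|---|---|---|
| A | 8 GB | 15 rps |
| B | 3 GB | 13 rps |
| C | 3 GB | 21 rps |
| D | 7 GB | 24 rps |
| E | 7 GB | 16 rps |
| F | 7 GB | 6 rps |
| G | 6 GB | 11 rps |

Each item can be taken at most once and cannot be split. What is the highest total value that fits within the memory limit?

61 rps

Check high-value combinations within 18 GB:
- C+D+E: memory 3+7+7=17, value 21+24+16=61
- A+C+D: memory 8+3+7=18, value 15+21+24=60
- B+C+D: memory 3+3+7=13, value 13+21+24=58
- C+D+G: memory 3+7+6=16, value 21+24+11=56
- B+D+E: memory 3+7+7=17, value 13+24+16=53
Best: 61 rps.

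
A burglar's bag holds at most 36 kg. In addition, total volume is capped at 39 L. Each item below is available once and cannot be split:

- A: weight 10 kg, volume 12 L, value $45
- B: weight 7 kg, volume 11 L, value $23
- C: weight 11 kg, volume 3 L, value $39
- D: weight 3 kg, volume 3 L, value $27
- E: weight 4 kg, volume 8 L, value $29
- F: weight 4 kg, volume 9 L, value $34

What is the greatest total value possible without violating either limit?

Feasible sets respecting both limits:
- A+C+D+E+F: weight 32, volume 35, value 174
- A+B+C+D+F: weight 35, volume 38, value 168
- A+B+C+D+E: weight 35, volume 37, value 163
- B+C+D+E+F: weight 29, volume 34, value 152
Best: $174.

$174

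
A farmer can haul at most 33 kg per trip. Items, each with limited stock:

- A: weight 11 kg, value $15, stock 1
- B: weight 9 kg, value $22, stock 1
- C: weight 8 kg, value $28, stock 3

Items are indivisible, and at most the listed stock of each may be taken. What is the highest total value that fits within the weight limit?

Best selections within weight 33 and stock limits:
- 1×B + 3×C: weight 33, value 106
- 3×C: weight 24, value 84
Best: $106.

$106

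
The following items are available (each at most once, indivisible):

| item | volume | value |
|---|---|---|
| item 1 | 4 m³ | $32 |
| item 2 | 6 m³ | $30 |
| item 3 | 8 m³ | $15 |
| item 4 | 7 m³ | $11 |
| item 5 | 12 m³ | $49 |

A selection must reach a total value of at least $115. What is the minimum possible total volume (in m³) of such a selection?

29

Subsets with value ≥ 115, sorted by total volume:
- item 1+item 2+item 4+item 5: volume 29, value 122
- item 1+item 2+item 3+item 5: volume 30, value 126
- item 1+item 2+item 3+item 4+item 5: volume 37, value 137
Minimum volume: 29 m³.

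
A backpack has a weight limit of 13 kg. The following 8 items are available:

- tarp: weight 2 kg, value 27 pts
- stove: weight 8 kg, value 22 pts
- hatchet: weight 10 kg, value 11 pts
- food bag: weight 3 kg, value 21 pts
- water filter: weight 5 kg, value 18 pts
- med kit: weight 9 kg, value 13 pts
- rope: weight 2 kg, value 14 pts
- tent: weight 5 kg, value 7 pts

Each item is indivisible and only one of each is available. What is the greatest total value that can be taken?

Check high-value combinations within 13 kg:
- tarp+food bag+water filter+rope: weight 2+3+5+2=12, value 27+21+18+14=80
- tarp+stove+food bag: weight 2+8+3=13, value 27+22+21=70
- tarp+food bag+rope+tent: weight 2+3+2+5=12, value 27+21+14+7=69
- tarp+food bag+water filter: weight 2+3+5=10, value 27+21+18=66
- tarp+stove+rope: weight 2+8+2=12, value 27+22+14=63
Best: 80 pts.

80 pts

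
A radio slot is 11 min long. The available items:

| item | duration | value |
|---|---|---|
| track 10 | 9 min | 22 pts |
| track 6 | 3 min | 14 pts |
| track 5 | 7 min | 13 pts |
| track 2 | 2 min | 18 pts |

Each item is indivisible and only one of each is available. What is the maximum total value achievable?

Check high-value combinations within 11 min:
- track 10+track 2: duration 9+2=11, value 22+18=40
- track 6+track 2: duration 3+2=5, value 14+18=32
- track 5+track 2: duration 7+2=9, value 13+18=31
- track 6+track 5: duration 3+7=10, value 14+13=27
- track 10: duration 9, value 22
Best: 40 pts.

40 pts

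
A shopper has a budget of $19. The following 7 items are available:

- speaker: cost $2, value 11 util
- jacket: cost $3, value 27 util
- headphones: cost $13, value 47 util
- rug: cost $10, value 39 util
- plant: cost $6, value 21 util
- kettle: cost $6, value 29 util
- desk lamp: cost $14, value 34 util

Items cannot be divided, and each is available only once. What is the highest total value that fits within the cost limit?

Check high-value combinations within $19:
- jacket+rug+kettle: cost 3+10+6=19, value 27+39+29=95
- speaker+jacket+plant+kettle: cost 2+3+6+6=17, value 11+27+21+29=88
- jacket+rug+plant: cost 3+10+6=19, value 27+39+21=87
- speaker+jacket+headphones: cost 2+3+13=18, value 11+27+47=85
Best: 95 util.

95 util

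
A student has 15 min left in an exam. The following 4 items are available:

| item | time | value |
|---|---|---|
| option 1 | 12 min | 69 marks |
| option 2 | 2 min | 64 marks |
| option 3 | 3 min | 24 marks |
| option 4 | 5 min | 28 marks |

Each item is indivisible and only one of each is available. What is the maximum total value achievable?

133 marks

Check high-value combinations within 15 min:
- option 1+option 2: time 12+2=14, value 69+64=133
- option 2+option 3+option 4: time 2+3+5=10, value 64+24+28=116
- option 1+option 3: time 12+3=15, value 69+24=93
- option 2+option 4: time 2+5=7, value 64+28=92
- option 2+option 3: time 2+3=5, value 64+24=88
Best: 133 marks.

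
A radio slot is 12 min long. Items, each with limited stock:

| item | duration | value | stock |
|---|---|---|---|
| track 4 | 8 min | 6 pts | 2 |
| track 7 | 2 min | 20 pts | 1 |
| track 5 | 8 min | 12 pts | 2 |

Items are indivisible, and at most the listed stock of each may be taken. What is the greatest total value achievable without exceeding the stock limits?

Top feasible selections:
- 1×track 7 + 1×track 5: duration 10, value 32
- 1×track 4 + 1×track 7: duration 10, value 26
Best: 32 pts.

32 pts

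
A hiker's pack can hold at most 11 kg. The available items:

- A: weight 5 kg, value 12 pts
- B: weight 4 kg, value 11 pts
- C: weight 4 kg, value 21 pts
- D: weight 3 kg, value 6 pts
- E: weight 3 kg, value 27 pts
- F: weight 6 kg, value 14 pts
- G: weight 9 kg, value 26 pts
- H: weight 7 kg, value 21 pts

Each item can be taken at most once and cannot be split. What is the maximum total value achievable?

59 pts

This is a 0/1 knapsack; check combinations near the capacity.
- B+C+E: weight 4+4+3=11, value 11+21+27=59
- C+D+E: weight 4+3+3=10, value 21+6+27=54
- C+E: weight 4+3=7, value 21+27=48
Best: 59 pts.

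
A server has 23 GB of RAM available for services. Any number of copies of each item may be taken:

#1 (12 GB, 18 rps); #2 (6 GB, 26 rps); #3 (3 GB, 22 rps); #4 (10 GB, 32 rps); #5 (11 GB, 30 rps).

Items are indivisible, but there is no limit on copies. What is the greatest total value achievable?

154 rps

Best value-per-unit is #3 at 22/3, and filling with it alone uses memory 7×3=21. No mix of the others beats 7×22 = 154.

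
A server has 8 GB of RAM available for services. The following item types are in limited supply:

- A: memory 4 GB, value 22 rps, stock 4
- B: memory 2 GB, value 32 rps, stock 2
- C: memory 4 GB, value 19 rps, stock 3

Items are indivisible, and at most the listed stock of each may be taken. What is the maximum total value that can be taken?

86 rps

Top feasible selections:
- 1×A + 2×B: memory 8, value 86
- 2×B + 1×C: memory 8, value 83
- 2×B: memory 4, value 64
Best: 86 rps.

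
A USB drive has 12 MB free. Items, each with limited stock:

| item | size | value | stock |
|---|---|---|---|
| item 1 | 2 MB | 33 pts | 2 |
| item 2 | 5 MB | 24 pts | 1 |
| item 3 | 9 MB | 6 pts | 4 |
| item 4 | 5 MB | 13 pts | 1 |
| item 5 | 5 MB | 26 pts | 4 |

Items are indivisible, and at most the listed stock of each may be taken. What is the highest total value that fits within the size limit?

92 pts

Best selections within size 12 and stock limits:
- 2×item 1 + 1×item 5: size 9, value 92
- 2×item 1 + 1×item 2: size 9, value 90
- 1×item 1 + 2×item 5: size 12, value 85
Best: 92 pts.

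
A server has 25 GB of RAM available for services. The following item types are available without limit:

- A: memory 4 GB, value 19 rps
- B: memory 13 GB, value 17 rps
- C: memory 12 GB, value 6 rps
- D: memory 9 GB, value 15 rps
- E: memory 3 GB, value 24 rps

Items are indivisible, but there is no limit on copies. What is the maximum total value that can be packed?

Best value-per-unit is E at 24/3, and filling with it alone uses memory 8×3=24. No mix of the others beats 8×24 = 192.

192 rps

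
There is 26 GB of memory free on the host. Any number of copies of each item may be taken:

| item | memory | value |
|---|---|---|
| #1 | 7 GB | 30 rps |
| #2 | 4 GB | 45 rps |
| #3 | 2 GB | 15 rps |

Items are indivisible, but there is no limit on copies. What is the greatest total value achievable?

285 rps

Best value-per-unit is #2 at 45/4; filling with it alone gives 6×45 = 270.
Optimal mix: 6×#2 + 1×#3 → memory 26, value 285.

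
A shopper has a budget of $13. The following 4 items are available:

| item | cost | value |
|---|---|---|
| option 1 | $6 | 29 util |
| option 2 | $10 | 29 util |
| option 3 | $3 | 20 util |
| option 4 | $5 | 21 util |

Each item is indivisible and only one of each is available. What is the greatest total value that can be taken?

Check high-value combinations within $13:
- option 1+option 4: cost 6+5=11, value 29+21=50
- option 1+option 3: cost 6+3=9, value 29+20=49
- option 2+option 3: cost 10+3=13, value 29+20=49
Best: 50 util.

50 util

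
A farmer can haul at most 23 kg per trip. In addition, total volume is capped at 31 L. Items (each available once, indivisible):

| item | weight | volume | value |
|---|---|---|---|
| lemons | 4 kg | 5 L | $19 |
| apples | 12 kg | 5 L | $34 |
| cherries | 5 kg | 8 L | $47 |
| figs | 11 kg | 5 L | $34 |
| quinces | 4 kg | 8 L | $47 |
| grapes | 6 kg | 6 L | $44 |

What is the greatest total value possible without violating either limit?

$157

Feasible sets respecting both limits:
- lemons+cherries+quinces+grapes: weight 19, volume 27, value 157
- cherries+quinces+grapes: weight 15, volume 22, value 138
- apples+cherries+quinces: weight 21, volume 21, value 128
- cherries+figs+quinces: weight 20, volume 21, value 128
Best: $157.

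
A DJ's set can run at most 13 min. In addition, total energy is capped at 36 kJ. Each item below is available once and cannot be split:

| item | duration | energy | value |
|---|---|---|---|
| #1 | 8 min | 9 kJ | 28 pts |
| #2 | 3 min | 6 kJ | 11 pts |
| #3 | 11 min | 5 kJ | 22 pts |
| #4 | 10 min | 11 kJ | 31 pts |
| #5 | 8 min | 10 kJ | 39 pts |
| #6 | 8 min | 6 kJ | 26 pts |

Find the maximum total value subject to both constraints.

Feasible sets respecting both limits:
- #2+#5: duration 11, energy 16, value 50
- #2+#4: duration 13, energy 17, value 42
- #1+#2: duration 11, energy 15, value 39
- #5: duration 8, energy 10, value 39
Best: 50 pts.

50 pts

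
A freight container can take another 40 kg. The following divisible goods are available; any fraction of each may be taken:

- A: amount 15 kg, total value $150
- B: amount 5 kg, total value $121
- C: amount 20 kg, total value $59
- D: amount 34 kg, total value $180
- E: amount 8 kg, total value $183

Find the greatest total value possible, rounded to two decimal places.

Take in order of value per unit:
- B (121/5 per unit): all 5 → value 121, running total 121.00
- E (183/8 per unit): all 8 → value 183, running total 304.00
- A (150/15 per unit): all 15 → value 150, running total 454.00
- D (180/34 per unit): 12 of 34 → value 12×180/34 = 63.5294, running total 517.53
Total 517.53.

517.53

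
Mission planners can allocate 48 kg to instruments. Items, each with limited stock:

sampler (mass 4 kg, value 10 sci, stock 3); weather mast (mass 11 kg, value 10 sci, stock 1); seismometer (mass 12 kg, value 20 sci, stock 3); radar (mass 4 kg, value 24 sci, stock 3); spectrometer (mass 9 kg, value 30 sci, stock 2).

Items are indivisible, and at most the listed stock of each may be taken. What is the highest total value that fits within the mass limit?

Top feasible selections:
- 3×sampler + 3×radar + 2×spectrometer: mass 42, value 162
- 1×sampler + 1×seismometer + 3×radar + 2×spectrometer: mass 46, value 162
- 2×sampler + 3×radar + 2×spectrometer: mass 38, value 152
Best: 162 sci.

162 sci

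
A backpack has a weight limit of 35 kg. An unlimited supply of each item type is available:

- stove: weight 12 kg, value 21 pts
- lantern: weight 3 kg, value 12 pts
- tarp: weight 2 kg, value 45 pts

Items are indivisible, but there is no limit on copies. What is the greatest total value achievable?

Best value-per-unit is tarp at 45/2, and filling with it alone uses weight 17×2=34. No mix of the others beats 17×45 = 765.

765 pts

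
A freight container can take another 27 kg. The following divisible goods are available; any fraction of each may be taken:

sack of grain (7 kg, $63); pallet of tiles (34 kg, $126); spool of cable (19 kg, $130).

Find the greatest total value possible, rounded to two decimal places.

196.71

Take in order of value per unit:
- sack of grain (63/7 per unit): all 7 → value 63, running total 63.00
- spool of cable (130/19 per unit): all 19 → value 130, running total 193.00
- pallet of tiles (126/34 per unit): 1 of 34 → value 1×126/34 = 3.7059, running total 196.71
Total 196.71.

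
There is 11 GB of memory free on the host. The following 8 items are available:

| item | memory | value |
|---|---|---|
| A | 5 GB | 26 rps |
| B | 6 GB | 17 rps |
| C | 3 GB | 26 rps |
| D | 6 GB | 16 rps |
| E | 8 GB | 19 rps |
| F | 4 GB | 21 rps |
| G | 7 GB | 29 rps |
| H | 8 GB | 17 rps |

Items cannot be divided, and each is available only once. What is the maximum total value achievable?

55 rps

Check high-value combinations within 11 GB:
- C+G: memory 3+7=10, value 26+29=55
- A+C: memory 5+3=8, value 26+26=52
- F+G: memory 4+7=11, value 21+29=50
- C+F: memory 3+4=7, value 26+21=47
Best: 55 rps.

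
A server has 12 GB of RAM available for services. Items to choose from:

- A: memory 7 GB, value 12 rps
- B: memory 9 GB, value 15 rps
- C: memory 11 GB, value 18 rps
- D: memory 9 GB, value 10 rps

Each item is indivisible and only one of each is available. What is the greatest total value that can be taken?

Check high-value combinations within 12 GB:
- C: memory 11, value 18
- B: memory 9, value 15
- A: memory 7, value 12
- D: memory 9, value 10
Best: 18 rps.

18 rps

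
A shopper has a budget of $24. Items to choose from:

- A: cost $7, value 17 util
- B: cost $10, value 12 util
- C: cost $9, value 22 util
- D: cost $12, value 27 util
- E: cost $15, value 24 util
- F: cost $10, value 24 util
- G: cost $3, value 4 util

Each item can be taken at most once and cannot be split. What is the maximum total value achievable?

Check high-value combinations within $24:
- C+D+G: cost 9+12+3=24, value 22+27+4=53
- D+F: cost 12+10=22, value 27+24=51
- C+F+G: cost 9+10+3=22, value 22+24+4=50
- C+D: cost 9+12=21, value 22+27=49
Best: 53 util.

53 util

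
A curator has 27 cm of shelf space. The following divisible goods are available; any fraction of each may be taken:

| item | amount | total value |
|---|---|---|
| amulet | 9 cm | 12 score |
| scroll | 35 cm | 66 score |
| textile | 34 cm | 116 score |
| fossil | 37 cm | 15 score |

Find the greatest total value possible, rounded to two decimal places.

Take in order of value per unit:
- textile (116/34 per unit): 27 of 34 → value 27×116/34 = 92.1176, running total 92.12
Total 92.12.

92.12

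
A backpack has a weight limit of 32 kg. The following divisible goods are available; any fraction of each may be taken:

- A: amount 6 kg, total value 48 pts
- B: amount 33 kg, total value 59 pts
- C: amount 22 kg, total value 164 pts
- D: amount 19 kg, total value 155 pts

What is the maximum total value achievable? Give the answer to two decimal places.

Take in order of value per unit:
- D (155/19 per unit): all 19 → value 155, running total 155.00
- A (48/6 per unit): all 6 → value 48, running total 203.00
- C (164/22 per unit): 7 of 22 → value 7×164/22 = 52.1818, running total 255.18
Total 255.18.

255.18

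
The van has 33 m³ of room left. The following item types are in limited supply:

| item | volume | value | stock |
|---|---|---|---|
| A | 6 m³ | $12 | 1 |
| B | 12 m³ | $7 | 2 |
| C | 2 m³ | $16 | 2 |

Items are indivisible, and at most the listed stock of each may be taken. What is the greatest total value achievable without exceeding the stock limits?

Top feasible selections:
- 1×A + 1×B + 2×C: volume 22, value 51
- 2×B + 2×C: volume 28, value 46
- 1×A + 2×C: volume 10, value 44
- 1×A + 2×B + 1×C: volume 32, value 42
Best: $51.

$51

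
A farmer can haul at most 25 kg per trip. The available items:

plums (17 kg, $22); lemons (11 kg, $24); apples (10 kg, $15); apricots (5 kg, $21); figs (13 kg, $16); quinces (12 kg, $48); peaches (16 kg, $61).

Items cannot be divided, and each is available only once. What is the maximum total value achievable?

Check high-value combinations within 25 kg:
- apricots+peaches: weight 5+16=21, value 21+61=82
- lemons+quinces: weight 11+12=23, value 24+48=72
- apricots+quinces: weight 5+12=17, value 21+48=69
- figs+quinces: weight 13+12=25, value 16+48=64
- apples+quinces: weight 10+12=22, value 15+48=63
Best: $82.

$82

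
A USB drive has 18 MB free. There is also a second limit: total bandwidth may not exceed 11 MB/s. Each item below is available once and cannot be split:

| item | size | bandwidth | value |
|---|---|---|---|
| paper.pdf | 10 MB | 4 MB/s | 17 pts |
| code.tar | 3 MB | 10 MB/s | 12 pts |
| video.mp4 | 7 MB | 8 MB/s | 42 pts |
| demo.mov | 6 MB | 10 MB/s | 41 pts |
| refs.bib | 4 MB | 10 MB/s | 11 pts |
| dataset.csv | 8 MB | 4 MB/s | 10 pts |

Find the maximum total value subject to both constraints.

42 pts

Feasible sets respecting both limits:
- video.mp4: size 7, bandwidth 8, value 42
- demo.mov: size 6, bandwidth 10, value 41
- paper.pdf+dataset.csv: size 18, bandwidth 8, value 27
- paper.pdf: size 10, bandwidth 4, value 17
Best: 42 pts.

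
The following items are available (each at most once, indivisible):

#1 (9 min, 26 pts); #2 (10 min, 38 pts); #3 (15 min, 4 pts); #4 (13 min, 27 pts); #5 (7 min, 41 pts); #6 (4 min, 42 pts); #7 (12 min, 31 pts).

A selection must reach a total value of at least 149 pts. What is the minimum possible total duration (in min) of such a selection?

Subsets with value ≥ 149, sorted by total duration:
- #2+#5+#6+#7: duration 33, value 152
- #1+#2+#5+#6+#7: duration 42, value 178
- #1+#2+#4+#5+#6: duration 43, value 174
Minimum duration: 33 min.

33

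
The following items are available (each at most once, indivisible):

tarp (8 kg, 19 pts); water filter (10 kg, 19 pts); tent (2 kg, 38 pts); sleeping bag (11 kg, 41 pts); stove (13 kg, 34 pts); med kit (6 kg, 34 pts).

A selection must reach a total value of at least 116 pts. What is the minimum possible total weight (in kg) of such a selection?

Subsets with value ≥ 116, sorted by total weight:
- tarp+tent+sleeping bag+med kit: weight 27, value 132
- water filter+tent+sleeping bag+med kit: weight 29, value 132
- tarp+tent+stove+med kit: weight 29, value 125
Minimum weight: 27 kg.

27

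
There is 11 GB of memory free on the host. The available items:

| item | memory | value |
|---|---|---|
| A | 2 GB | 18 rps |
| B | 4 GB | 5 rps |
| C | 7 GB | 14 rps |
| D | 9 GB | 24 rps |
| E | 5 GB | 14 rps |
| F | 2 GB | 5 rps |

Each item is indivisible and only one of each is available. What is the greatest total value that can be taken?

42 rps

This is a 0/1 knapsack; check combinations near the capacity.
- A+D: memory 2+9=11, value 18+24=42
- A+E+F: memory 2+5+2=9, value 18+14+5=37
- A+B+E: memory 2+4+5=11, value 18+5+14=37
- A+C+F: memory 2+7+2=11, value 18+14+5=37
Best: 42 rps.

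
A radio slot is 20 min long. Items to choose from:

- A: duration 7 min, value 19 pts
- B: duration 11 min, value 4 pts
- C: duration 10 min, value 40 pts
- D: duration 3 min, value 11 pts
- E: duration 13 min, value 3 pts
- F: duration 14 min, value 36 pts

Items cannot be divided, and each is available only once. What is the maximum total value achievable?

70 pts

Check high-value combinations within 20 min:
- A+C+D: duration 7+10+3=20, value 19+40+11=70
- A+C: duration 7+10=17, value 19+40=59
- C+D: duration 10+3=13, value 40+11=51
- D+F: duration 3+14=17, value 11+36=47
Best: 70 pts.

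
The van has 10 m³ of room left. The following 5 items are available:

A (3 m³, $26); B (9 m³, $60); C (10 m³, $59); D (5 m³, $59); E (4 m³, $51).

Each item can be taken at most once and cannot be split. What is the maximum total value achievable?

Check high-value combinations within 10 m³:
- D+E: volume 5+4=9, value 59+51=110
- A+D: volume 3+5=8, value 26+59=85
- A+E: volume 3+4=7, value 26+51=77
- B: volume 9, value 60
- D: volume 5, value 59
Best: $110.

$110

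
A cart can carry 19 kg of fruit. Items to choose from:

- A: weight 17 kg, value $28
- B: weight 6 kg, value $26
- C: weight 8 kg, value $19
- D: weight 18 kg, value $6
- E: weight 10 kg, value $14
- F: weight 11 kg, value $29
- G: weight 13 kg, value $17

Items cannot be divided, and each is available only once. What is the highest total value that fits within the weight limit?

Check high-value combinations within 19 kg:
- B+F: weight 6+11=17, value 26+29=55
- C+F: weight 8+11=19, value 19+29=48
- B+C: weight 6+8=14, value 26+19=45
- B+G: weight 6+13=19, value 26+17=43
Best: $55.

$55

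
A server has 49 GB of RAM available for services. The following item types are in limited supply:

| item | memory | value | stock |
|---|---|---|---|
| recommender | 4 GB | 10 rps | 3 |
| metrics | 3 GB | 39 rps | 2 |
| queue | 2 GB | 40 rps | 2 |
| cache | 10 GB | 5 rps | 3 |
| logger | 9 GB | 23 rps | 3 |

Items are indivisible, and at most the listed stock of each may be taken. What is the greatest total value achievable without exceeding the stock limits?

257 rps

Top feasible selections:
- 3×recommender + 2×metrics + 2×queue + 3×logger: memory 49, value 257
- 2×recommender + 2×metrics + 2×queue + 3×logger: memory 45, value 247
- 1×recommender + 2×metrics + 2×queue + 3×logger: memory 41, value 237
Best: 257 rps.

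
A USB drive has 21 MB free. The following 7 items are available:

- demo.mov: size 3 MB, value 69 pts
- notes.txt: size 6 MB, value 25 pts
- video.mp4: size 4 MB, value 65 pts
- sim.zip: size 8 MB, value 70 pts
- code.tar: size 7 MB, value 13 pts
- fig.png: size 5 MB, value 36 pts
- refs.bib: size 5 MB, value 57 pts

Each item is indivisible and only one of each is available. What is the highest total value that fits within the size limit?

261 pts

Check high-value combinations within 21 MB:
- demo.mov+video.mp4+sim.zip+refs.bib: size 3+4+8+5=20, value 69+65+70+57=261
- demo.mov+video.mp4+sim.zip+fig.png: size 3+4+8+5=20, value 69+65+70+36=240
- demo.mov+sim.zip+fig.png+refs.bib: size 3+8+5+5=21, value 69+70+36+57=232
- demo.mov+notes.txt+video.mp4+sim.zip: size 3+6+4+8=21, value 69+25+65+70=229
Best: 261 pts.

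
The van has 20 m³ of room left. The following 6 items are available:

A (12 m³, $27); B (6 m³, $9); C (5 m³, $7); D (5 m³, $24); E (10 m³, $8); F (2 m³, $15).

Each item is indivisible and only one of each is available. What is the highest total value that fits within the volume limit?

Check high-value combinations within 20 m³:
- A+D+F: volume 12+5+2=19, value 27+24+15=66
- B+C+D+F: volume 6+5+5+2=18, value 9+7+24+15=55
- A+D: volume 12+5=17, value 27+24=51
- A+B+F: volume 12+6+2=20, value 27+9+15=51
- A+C+F: volume 12+5+2=19, value 27+7+15=49
Best: $66.

$66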